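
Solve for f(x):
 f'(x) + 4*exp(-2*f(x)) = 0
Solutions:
 f(x) = log(-sqrt(C1 - 8*x))
 f(x) = log(C1 - 8*x)/2


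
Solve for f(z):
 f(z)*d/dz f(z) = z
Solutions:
 f(z) = -sqrt(C1 + z^2)
 f(z) = sqrt(C1 + z^2)


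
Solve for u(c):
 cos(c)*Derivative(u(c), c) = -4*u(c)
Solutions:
 u(c) = C1*(sin(c)^2 - 2*sin(c) + 1)/(sin(c)^2 + 2*sin(c) + 1)


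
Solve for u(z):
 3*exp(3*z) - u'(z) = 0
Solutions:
 u(z) = C1 + exp(3*z)


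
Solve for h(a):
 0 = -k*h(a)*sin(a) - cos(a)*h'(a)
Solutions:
 h(a) = C1*exp(k*log(cos(a)))


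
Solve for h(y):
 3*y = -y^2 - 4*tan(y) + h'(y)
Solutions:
 h(y) = C1 + y^3/3 + 3*y^2/2 - 4*log(cos(y))


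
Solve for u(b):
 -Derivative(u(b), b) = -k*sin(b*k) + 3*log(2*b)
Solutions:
 u(b) = C1 - 3*b*log(b) - 3*b*log(2) + 3*b + k*Piecewise((-cos(b*k)/k, Ne(k, 0)), (0, True))


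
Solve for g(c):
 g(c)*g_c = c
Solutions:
 g(c) = -sqrt(C1 + c^2)
 g(c) = sqrt(C1 + c^2)


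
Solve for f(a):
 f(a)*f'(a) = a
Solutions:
 f(a) = -sqrt(C1 + a^2)
 f(a) = sqrt(C1 + a^2)


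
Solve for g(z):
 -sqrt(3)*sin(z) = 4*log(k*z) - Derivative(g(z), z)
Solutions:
 g(z) = C1 + 4*z*log(k*z) - 4*z - sqrt(3)*cos(z)


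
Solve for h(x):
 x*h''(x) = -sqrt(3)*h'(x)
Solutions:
 h(x) = C1 + C2*x^(1 - sqrt(3))


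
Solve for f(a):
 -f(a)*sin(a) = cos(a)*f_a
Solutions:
 f(a) = C1*cos(a)


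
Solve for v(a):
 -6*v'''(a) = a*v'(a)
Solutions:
 v(a) = C1 + Integral(C2*airyai(-6^(2/3)*a/6) + C3*airybi(-6^(2/3)*a/6), a)


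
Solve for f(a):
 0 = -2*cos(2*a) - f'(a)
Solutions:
 f(a) = C1 - sin(2*a)


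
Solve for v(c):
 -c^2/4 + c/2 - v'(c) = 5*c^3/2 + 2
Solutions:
 v(c) = C1 - 5*c^4/8 - c^3/12 + c^2/4 - 2*c


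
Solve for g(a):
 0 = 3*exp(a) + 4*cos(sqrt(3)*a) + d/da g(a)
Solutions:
 g(a) = C1 - 3*exp(a) - 4*sqrt(3)*sin(sqrt(3)*a)/3


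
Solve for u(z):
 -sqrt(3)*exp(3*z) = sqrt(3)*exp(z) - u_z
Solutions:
 u(z) = C1 + sqrt(3)*exp(3*z)/3 + sqrt(3)*exp(z)


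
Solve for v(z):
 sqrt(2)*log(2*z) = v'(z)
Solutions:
 v(z) = C1 + sqrt(2)*z*log(z) - sqrt(2)*z + sqrt(2)*z*log(2)


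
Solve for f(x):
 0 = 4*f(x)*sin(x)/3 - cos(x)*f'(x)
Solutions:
 f(x) = C1/cos(x)^(4/3)


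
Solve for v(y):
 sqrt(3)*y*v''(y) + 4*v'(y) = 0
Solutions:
 v(y) = C1 + C2*y^(1 - 4*sqrt(3)/3)


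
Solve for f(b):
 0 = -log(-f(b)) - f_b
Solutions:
 -li(-f(b)) = C1 - b


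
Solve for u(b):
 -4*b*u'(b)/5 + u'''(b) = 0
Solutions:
 u(b) = C1 + Integral(C2*airyai(10^(2/3)*b/5) + C3*airybi(10^(2/3)*b/5), b)


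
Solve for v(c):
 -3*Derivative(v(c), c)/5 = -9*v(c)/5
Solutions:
 v(c) = C1*exp(3*c)


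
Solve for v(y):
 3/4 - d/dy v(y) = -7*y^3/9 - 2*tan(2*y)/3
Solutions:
 v(y) = C1 + 7*y^4/36 + 3*y/4 - log(cos(2*y))/3


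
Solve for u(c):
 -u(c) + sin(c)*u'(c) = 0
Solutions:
 u(c) = C1*sqrt(cos(c) - 1)/sqrt(cos(c) + 1)


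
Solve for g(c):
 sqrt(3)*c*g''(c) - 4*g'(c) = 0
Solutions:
 g(c) = C1 + C2*c^(1 + 4*sqrt(3)/3)


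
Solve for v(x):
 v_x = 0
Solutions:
 v(x) = C1


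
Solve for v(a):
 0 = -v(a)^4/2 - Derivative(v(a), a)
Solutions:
 v(a) = 2^(1/3)*(1/(C1 + 3*a))^(1/3)
 v(a) = 2^(1/3)*(-3^(2/3) - 3*3^(1/6)*I)*(1/(C1 + a))^(1/3)/6
 v(a) = 2^(1/3)*(-3^(2/3) + 3*3^(1/6)*I)*(1/(C1 + a))^(1/3)/6


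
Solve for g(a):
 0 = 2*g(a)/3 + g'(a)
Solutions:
 g(a) = C1*exp(-2*a/3)


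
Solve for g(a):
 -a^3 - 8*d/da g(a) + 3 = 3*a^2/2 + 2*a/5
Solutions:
 g(a) = C1 - a^4/32 - a^3/16 - a^2/40 + 3*a/8


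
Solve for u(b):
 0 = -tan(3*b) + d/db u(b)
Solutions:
 u(b) = C1 - log(cos(3*b))/3


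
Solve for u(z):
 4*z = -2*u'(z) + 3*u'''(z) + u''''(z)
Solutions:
 u(z) = C1 - z^2 + (C2 + C3*exp(-sqrt(3)*z) + C4*exp(sqrt(3)*z))*exp(-z)


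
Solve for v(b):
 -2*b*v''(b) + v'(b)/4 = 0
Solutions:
 v(b) = C1 + C2*b^(9/8)


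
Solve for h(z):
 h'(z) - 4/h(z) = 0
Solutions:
 h(z) = -sqrt(C1 + 8*z)
 h(z) = sqrt(C1 + 8*z)


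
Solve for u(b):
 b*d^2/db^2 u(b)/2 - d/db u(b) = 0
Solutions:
 u(b) = C1 + C2*b^3


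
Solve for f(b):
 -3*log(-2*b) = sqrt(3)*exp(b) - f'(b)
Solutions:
 f(b) = C1 + 3*b*log(-b) + 3*b*(-1 + log(2)) + sqrt(3)*exp(b)


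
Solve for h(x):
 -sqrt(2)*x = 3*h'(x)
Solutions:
 h(x) = C1 - sqrt(2)*x^2/6


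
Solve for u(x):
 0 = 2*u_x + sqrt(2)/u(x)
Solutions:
 u(x) = -sqrt(C1 - sqrt(2)*x)
 u(x) = sqrt(C1 - sqrt(2)*x)


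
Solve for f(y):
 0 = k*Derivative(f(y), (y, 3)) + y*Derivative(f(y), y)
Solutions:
 f(y) = C1 + Integral(C2*airyai(y*(-1/k)^(1/3)) + C3*airybi(y*(-1/k)^(1/3)), y)


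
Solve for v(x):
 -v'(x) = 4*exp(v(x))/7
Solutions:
 v(x) = log(1/(C1 + 4*x)) + log(7)


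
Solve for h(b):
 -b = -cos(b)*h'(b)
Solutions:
 h(b) = C1 + Integral(b/cos(b), b)


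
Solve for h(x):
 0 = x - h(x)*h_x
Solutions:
 h(x) = -sqrt(C1 + x^2)
 h(x) = sqrt(C1 + x^2)


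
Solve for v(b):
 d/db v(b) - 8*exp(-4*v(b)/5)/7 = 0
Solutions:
 v(b) = 5*log(-I*(C1 + 32*b/35)^(1/4))
 v(b) = 5*log(I*(C1 + 32*b/35)^(1/4))
 v(b) = 5*log(-(C1 + 32*b/35)^(1/4))
 v(b) = 5*log(C1 + 32*b/35)/4


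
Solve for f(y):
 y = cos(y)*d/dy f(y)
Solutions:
 f(y) = C1 + Integral(y/cos(y), y)


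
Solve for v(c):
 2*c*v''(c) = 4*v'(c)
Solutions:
 v(c) = C1 + C2*c^3


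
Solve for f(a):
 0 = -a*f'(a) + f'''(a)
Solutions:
 f(a) = C1 + Integral(C2*airyai(a) + C3*airybi(a), a)


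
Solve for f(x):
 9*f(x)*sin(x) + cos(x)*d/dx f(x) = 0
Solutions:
 f(x) = C1*cos(x)^9


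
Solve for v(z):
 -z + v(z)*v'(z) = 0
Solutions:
 v(z) = -sqrt(C1 + z^2)
 v(z) = sqrt(C1 + z^2)


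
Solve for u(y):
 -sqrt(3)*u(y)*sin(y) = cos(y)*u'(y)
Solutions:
 u(y) = C1*cos(y)^(sqrt(3))


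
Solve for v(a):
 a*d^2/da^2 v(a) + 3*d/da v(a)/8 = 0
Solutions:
 v(a) = C1 + C2*a^(5/8)


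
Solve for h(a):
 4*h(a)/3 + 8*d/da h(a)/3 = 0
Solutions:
 h(a) = C1*exp(-a/2)


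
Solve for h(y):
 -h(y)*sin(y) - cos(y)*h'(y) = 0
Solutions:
 h(y) = C1*cos(y)


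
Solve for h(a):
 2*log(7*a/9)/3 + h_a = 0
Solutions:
 h(a) = C1 - 2*a*log(a)/3 - 2*a*log(7)/3 + 2*a/3 + 4*a*log(3)/3


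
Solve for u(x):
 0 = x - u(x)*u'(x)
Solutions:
 u(x) = -sqrt(C1 + x^2)
 u(x) = sqrt(C1 + x^2)


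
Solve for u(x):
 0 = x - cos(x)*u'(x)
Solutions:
 u(x) = C1 + Integral(x/cos(x), x)


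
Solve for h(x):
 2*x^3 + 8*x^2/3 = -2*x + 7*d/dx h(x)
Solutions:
 h(x) = C1 + x^4/14 + 8*x^3/63 + x^2/7


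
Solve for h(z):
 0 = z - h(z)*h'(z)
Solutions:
 h(z) = -sqrt(C1 + z^2)
 h(z) = sqrt(C1 + z^2)


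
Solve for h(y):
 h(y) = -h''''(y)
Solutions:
 h(y) = (C1*sin(sqrt(2)*y/2) + C2*cos(sqrt(2)*y/2))*exp(-sqrt(2)*y/2) + (C3*sin(sqrt(2)*y/2) + C4*cos(sqrt(2)*y/2))*exp(sqrt(2)*y/2)


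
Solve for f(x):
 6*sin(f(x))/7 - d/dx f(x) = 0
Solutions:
 -6*x/7 + log(cos(f(x)) - 1)/2 - log(cos(f(x)) + 1)/2 = C1


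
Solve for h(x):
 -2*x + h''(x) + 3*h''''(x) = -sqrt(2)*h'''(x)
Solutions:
 h(x) = C1 + C2*x + x^3/3 - sqrt(2)*x^2 + (C3*sin(sqrt(10)*x/6) + C4*cos(sqrt(10)*x/6))*exp(-sqrt(2)*x/6)


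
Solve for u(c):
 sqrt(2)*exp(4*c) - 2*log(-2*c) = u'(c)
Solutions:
 u(c) = C1 - 2*c*log(-c) + 2*c*(1 - log(2)) + sqrt(2)*exp(4*c)/4


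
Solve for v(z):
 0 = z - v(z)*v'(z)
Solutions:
 v(z) = -sqrt(C1 + z^2)
 v(z) = sqrt(C1 + z^2)


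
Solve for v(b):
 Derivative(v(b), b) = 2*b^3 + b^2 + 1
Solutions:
 v(b) = C1 + b^4/2 + b^3/3 + b


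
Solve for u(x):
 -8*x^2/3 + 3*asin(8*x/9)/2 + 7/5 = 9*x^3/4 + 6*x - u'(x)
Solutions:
 u(x) = C1 + 9*x^4/16 + 8*x^3/9 + 3*x^2 - 3*x*asin(8*x/9)/2 - 7*x/5 - 3*sqrt(81 - 64*x^2)/16


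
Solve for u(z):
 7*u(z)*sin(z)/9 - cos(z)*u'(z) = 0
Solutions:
 u(z) = C1/cos(z)^(7/9)


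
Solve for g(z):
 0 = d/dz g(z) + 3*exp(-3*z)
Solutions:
 g(z) = C1 + exp(-3*z)


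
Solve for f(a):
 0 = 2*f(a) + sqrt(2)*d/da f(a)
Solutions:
 f(a) = C1*exp(-sqrt(2)*a)


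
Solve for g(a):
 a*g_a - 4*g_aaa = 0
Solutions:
 g(a) = C1 + Integral(C2*airyai(2^(1/3)*a/2) + C3*airybi(2^(1/3)*a/2), a)


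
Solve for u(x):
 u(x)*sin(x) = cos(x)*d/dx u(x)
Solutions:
 u(x) = C1/cos(x)


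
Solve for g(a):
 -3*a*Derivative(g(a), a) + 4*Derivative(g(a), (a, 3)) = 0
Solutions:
 g(a) = C1 + Integral(C2*airyai(6^(1/3)*a/2) + C3*airybi(6^(1/3)*a/2), a)


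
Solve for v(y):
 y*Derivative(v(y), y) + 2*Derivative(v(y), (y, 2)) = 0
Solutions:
 v(y) = C1 + C2*erf(y/2)


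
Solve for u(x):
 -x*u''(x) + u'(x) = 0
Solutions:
 u(x) = C1 + C2*x^2


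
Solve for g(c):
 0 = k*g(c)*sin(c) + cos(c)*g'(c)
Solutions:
 g(c) = C1*exp(k*log(cos(c)))


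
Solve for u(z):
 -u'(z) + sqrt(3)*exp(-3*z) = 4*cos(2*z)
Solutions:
 u(z) = C1 - 2*sin(2*z) - sqrt(3)*exp(-3*z)/3


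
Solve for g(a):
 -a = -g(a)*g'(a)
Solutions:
 g(a) = -sqrt(C1 + a^2)
 g(a) = sqrt(C1 + a^2)


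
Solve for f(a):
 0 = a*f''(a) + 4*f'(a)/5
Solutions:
 f(a) = C1 + C2*a^(1/5)


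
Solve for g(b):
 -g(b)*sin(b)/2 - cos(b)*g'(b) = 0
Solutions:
 g(b) = C1*sqrt(cos(b))


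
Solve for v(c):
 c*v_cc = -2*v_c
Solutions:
 v(c) = C1 + C2/c


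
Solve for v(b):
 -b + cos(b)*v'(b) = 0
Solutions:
 v(b) = C1 + Integral(b/cos(b), b)


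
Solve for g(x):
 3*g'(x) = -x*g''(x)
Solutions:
 g(x) = C1 + C2/x^2


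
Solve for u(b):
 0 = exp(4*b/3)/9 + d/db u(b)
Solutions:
 u(b) = C1 - exp(4*b/3)/12


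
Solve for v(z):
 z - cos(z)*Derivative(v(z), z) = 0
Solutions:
 v(z) = C1 + Integral(z/cos(z), z)


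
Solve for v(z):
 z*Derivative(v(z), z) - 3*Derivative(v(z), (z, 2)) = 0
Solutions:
 v(z) = C1 + C2*erfi(sqrt(6)*z/6)


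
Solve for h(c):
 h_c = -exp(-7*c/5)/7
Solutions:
 h(c) = C1 + 5*exp(-7*c/5)/49


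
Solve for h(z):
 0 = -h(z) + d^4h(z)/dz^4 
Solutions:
 h(z) = C1*exp(-z) + C2*exp(z) + C3*sin(z) + C4*cos(z)


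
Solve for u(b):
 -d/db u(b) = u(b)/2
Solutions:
 u(b) = C1*exp(-b/2)


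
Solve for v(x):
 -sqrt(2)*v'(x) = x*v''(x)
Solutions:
 v(x) = C1 + C2*x^(1 - sqrt(2))


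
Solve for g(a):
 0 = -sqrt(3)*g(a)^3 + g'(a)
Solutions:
 g(a) = -sqrt(2)*sqrt(-1/(C1 + sqrt(3)*a))/2
 g(a) = sqrt(2)*sqrt(-1/(C1 + sqrt(3)*a))/2


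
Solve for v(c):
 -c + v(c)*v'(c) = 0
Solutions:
 v(c) = -sqrt(C1 + c^2)
 v(c) = sqrt(C1 + c^2)


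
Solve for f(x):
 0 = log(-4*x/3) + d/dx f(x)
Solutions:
 f(x) = C1 - x*log(-x) + x*(-2*log(2) + 1 + log(3))


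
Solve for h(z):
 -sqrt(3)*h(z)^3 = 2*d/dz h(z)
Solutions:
 h(z) = -sqrt(-1/(C1 - sqrt(3)*z))
 h(z) = sqrt(-1/(C1 - sqrt(3)*z))


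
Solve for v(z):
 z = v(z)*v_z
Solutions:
 v(z) = -sqrt(C1 + z^2)
 v(z) = sqrt(C1 + z^2)


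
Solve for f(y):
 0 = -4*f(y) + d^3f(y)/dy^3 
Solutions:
 f(y) = C3*exp(2^(2/3)*y) + (C1*sin(2^(2/3)*sqrt(3)*y/2) + C2*cos(2^(2/3)*sqrt(3)*y/2))*exp(-2^(2/3)*y/2)


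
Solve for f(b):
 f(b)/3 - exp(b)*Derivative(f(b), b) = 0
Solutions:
 f(b) = C1*exp(-exp(-b)/3)


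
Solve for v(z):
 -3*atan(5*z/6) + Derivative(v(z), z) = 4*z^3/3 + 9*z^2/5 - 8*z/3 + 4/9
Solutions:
 v(z) = C1 + z^4/3 + 3*z^3/5 - 4*z^2/3 + 3*z*atan(5*z/6) + 4*z/9 - 9*log(25*z^2 + 36)/5


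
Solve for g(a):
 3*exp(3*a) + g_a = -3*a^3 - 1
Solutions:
 g(a) = C1 - 3*a^4/4 - a - exp(3*a)


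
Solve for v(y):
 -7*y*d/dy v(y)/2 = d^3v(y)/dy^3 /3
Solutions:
 v(y) = C1 + Integral(C2*airyai(-2^(2/3)*21^(1/3)*y/2) + C3*airybi(-2^(2/3)*21^(1/3)*y/2), y)


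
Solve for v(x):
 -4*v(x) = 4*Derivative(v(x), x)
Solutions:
 v(x) = C1*exp(-x)


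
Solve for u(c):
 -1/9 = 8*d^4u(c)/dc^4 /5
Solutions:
 u(c) = C1 + C2*c + C3*c^2 + C4*c^3 - 5*c^4/1728


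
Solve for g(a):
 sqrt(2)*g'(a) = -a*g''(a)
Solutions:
 g(a) = C1 + C2*a^(1 - sqrt(2))


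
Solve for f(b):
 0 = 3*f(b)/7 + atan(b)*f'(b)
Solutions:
 f(b) = C1*exp(-3*Integral(1/atan(b), b)/7)


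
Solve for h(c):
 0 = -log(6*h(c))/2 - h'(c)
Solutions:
 2*Integral(1/(log(_y) + log(6)), (_y, h(c))) = C1 - c


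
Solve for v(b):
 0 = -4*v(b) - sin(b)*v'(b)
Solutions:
 v(b) = C1*(cos(b)^2 + 2*cos(b) + 1)/(cos(b)^2 - 2*cos(b) + 1)


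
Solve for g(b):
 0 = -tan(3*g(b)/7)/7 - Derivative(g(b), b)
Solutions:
 g(b) = -7*asin(C1*exp(-3*b/49))/3 + 7*pi/3
 g(b) = 7*asin(C1*exp(-3*b/49))/3


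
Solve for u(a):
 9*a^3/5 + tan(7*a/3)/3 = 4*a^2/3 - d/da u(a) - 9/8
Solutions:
 u(a) = C1 - 9*a^4/20 + 4*a^3/9 - 9*a/8 + log(cos(7*a/3))/7


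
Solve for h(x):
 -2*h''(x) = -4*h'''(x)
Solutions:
 h(x) = C1 + C2*x + C3*exp(x/2)


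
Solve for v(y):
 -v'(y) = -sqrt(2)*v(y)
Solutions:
 v(y) = C1*exp(sqrt(2)*y)


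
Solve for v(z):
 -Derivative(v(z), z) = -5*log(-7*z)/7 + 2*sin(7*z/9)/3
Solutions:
 v(z) = C1 + 5*z*log(-z)/7 - 5*z/7 + 5*z*log(7)/7 + 6*cos(7*z/9)/7


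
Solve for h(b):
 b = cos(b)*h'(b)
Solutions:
 h(b) = C1 + Integral(b/cos(b), b)


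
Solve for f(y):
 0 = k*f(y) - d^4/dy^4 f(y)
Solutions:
 f(y) = C1*exp(-k^(1/4)*y) + C2*exp(k^(1/4)*y) + C3*exp(-I*k^(1/4)*y) + C4*exp(I*k^(1/4)*y)


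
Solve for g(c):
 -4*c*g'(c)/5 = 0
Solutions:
 g(c) = C1


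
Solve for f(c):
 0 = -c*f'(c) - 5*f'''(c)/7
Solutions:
 f(c) = C1 + Integral(C2*airyai(-5^(2/3)*7^(1/3)*c/5) + C3*airybi(-5^(2/3)*7^(1/3)*c/5), c)


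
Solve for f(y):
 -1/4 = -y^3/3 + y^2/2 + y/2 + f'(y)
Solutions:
 f(y) = C1 + y^4/12 - y^3/6 - y^2/4 - y/4


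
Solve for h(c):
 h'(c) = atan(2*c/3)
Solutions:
 h(c) = C1 + c*atan(2*c/3) - 3*log(4*c^2 + 9)/4


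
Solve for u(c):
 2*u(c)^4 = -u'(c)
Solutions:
 u(c) = (-3^(2/3) - 3*3^(1/6)*I)*(1/(C1 + 2*c))^(1/3)/6
 u(c) = (-3^(2/3) + 3*3^(1/6)*I)*(1/(C1 + 2*c))^(1/3)/6
 u(c) = (1/(C1 + 6*c))^(1/3)


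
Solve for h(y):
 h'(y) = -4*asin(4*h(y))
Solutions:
 Integral(1/asin(4*_y), (_y, h(y))) = C1 - 4*y


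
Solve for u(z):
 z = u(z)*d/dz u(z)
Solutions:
 u(z) = -sqrt(C1 + z^2)
 u(z) = sqrt(C1 + z^2)


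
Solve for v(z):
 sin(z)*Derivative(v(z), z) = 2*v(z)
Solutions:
 v(z) = C1*(cos(z) - 1)/(cos(z) + 1)


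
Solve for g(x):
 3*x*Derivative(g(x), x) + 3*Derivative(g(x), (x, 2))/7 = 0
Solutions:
 g(x) = C1 + C2*erf(sqrt(14)*x/2)


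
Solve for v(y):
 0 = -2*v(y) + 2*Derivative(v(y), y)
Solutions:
 v(y) = C1*exp(y)


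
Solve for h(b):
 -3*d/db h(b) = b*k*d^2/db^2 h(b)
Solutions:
 h(b) = C1 + b^(((re(k) - 3)*re(k) + im(k)^2)/(re(k)^2 + im(k)^2))*(C2*sin(3*log(b)*Abs(im(k))/(re(k)^2 + im(k)^2)) + C3*cos(3*log(b)*im(k)/(re(k)^2 + im(k)^2)))


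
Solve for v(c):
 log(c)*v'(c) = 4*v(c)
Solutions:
 v(c) = C1*exp(4*li(c))


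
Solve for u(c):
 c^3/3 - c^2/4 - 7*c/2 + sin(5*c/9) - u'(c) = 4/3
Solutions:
 u(c) = C1 + c^4/12 - c^3/12 - 7*c^2/4 - 4*c/3 - 9*cos(5*c/9)/5


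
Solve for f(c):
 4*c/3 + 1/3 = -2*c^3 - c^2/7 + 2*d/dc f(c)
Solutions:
 f(c) = C1 + c^4/4 + c^3/42 + c^2/3 + c/6


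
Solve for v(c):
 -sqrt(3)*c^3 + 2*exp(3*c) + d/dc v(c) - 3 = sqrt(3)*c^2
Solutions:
 v(c) = C1 + sqrt(3)*c^4/4 + sqrt(3)*c^3/3 + 3*c - 2*exp(3*c)/3


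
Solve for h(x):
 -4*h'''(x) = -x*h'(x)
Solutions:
 h(x) = C1 + Integral(C2*airyai(2^(1/3)*x/2) + C3*airybi(2^(1/3)*x/2), x)


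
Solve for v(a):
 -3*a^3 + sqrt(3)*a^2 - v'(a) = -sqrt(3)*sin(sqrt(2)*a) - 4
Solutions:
 v(a) = C1 - 3*a^4/4 + sqrt(3)*a^3/3 + 4*a - sqrt(6)*cos(sqrt(2)*a)/2


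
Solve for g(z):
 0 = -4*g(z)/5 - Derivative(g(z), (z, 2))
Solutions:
 g(z) = C1*sin(2*sqrt(5)*z/5) + C2*cos(2*sqrt(5)*z/5)


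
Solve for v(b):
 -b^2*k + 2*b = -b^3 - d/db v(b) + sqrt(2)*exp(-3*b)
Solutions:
 v(b) = C1 - b^4/4 + b^3*k/3 - b^2 - sqrt(2)*exp(-3*b)/3


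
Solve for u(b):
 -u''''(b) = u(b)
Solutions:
 u(b) = (C1*sin(sqrt(2)*b/2) + C2*cos(sqrt(2)*b/2))*exp(-sqrt(2)*b/2) + (C3*sin(sqrt(2)*b/2) + C4*cos(sqrt(2)*b/2))*exp(sqrt(2)*b/2)


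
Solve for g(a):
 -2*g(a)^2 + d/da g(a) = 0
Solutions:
 g(a) = -1/(C1 + 2*a)


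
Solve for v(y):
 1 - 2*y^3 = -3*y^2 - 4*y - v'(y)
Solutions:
 v(y) = C1 + y^4/2 - y^3 - 2*y^2 - y


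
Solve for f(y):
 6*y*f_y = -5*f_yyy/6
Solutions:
 f(y) = C1 + Integral(C2*airyai(-30^(2/3)*y/5) + C3*airybi(-30^(2/3)*y/5), y)


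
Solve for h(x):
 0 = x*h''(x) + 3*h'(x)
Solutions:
 h(x) = C1 + C2/x^2


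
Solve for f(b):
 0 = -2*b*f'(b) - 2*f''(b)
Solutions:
 f(b) = C1 + C2*erf(sqrt(2)*b/2)


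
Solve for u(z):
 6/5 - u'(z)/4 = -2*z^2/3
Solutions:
 u(z) = C1 + 8*z^3/9 + 24*z/5


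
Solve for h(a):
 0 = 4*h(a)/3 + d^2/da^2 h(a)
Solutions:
 h(a) = C1*sin(2*sqrt(3)*a/3) + C2*cos(2*sqrt(3)*a/3)


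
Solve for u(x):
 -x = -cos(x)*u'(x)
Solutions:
 u(x) = C1 + Integral(x/cos(x), x)


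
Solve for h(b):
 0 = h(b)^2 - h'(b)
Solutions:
 h(b) = -1/(C1 + b)


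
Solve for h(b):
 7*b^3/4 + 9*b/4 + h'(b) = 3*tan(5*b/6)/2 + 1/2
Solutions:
 h(b) = C1 - 7*b^4/16 - 9*b^2/8 + b/2 - 9*log(cos(5*b/6))/5


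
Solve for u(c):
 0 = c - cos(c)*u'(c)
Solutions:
 u(c) = C1 + Integral(c/cos(c), c)


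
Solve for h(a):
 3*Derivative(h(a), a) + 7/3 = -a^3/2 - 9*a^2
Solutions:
 h(a) = C1 - a^4/24 - a^3 - 7*a/9


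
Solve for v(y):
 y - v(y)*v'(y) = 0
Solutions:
 v(y) = -sqrt(C1 + y^2)
 v(y) = sqrt(C1 + y^2)


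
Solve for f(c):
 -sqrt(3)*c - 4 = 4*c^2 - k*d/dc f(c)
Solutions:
 f(c) = C1 + 4*c^3/(3*k) + sqrt(3)*c^2/(2*k) + 4*c/k


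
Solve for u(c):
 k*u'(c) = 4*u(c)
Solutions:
 u(c) = C1*exp(4*c/k)


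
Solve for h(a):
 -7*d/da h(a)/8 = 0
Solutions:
 h(a) = C1


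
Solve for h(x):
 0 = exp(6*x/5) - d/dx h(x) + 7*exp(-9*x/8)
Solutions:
 h(x) = C1 + 5*exp(6*x/5)/6 - 56*exp(-9*x/8)/9


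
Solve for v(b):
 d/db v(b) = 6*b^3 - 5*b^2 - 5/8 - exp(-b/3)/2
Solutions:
 v(b) = C1 + 3*b^4/2 - 5*b^3/3 - 5*b/8 + 3*exp(-b/3)/2


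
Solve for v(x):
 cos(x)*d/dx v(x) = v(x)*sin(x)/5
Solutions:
 v(x) = C1/cos(x)^(1/5)


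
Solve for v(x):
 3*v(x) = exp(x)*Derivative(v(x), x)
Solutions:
 v(x) = C1*exp(-3*exp(-x))


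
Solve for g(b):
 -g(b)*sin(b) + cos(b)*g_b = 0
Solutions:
 g(b) = C1/cos(b)


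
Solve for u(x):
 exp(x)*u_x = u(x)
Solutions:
 u(x) = C1*exp(-exp(-x))


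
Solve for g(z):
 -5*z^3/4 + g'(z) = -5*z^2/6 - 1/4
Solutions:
 g(z) = C1 + 5*z^4/16 - 5*z^3/18 - z/4


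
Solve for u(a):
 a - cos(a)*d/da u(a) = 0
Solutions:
 u(a) = C1 + Integral(a/cos(a), a)


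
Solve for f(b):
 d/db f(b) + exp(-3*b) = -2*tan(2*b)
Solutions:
 f(b) = C1 - log(tan(2*b)^2 + 1)/2 + exp(-3*b)/3


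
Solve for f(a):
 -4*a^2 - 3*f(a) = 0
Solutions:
 f(a) = -4*a^2/3


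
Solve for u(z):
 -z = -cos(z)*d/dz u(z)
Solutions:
 u(z) = C1 + Integral(z/cos(z), z)


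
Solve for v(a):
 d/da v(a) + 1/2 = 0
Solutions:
 v(a) = C1 - a/2


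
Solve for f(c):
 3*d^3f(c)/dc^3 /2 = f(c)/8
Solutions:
 f(c) = C3*exp(18^(1/3)*c/6) + (C1*sin(2^(1/3)*3^(1/6)*c/4) + C2*cos(2^(1/3)*3^(1/6)*c/4))*exp(-18^(1/3)*c/12)


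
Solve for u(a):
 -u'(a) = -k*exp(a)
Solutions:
 u(a) = C1 + k*exp(a)


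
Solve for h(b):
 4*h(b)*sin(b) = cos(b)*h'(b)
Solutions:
 h(b) = C1/cos(b)^4


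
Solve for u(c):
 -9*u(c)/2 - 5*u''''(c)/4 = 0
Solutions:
 u(c) = (C1*sin(10^(3/4)*sqrt(3)*c/10) + C2*cos(10^(3/4)*sqrt(3)*c/10))*exp(-10^(3/4)*sqrt(3)*c/10) + (C3*sin(10^(3/4)*sqrt(3)*c/10) + C4*cos(10^(3/4)*sqrt(3)*c/10))*exp(10^(3/4)*sqrt(3)*c/10)


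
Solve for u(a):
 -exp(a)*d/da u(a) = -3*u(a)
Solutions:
 u(a) = C1*exp(-3*exp(-a))


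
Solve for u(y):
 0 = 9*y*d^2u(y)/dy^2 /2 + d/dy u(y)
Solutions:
 u(y) = C1 + C2*y^(7/9)


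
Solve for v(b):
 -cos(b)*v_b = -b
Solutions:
 v(b) = C1 + Integral(b/cos(b), b)


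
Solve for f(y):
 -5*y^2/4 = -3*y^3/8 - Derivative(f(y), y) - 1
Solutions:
 f(y) = C1 - 3*y^4/32 + 5*y^3/12 - y


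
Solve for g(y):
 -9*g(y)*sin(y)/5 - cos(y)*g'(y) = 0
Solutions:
 g(y) = C1*cos(y)^(9/5)


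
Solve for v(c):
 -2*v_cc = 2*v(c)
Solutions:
 v(c) = C1*sin(c) + C2*cos(c)


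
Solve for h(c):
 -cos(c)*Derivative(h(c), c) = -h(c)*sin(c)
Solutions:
 h(c) = C1/cos(c)


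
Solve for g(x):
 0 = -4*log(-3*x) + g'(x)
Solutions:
 g(x) = C1 + 4*x*log(-x) + 4*x*(-1 + log(3))


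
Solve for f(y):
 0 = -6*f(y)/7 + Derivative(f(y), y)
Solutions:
 f(y) = C1*exp(6*y/7)


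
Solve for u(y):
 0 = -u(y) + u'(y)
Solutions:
 u(y) = C1*exp(y)


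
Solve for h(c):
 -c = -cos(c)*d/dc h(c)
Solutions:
 h(c) = C1 + Integral(c/cos(c), c)


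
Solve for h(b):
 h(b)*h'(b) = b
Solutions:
 h(b) = -sqrt(C1 + b^2)
 h(b) = sqrt(C1 + b^2)


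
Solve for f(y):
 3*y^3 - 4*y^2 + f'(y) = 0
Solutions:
 f(y) = C1 - 3*y^4/4 + 4*y^3/3


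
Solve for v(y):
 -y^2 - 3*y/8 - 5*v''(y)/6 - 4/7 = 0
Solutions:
 v(y) = C1 + C2*y - y^4/10 - 3*y^3/40 - 12*y^2/35


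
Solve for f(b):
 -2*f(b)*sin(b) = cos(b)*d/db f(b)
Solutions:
 f(b) = C1*cos(b)^2


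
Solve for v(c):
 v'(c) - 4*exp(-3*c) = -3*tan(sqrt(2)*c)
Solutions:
 v(c) = C1 - 3*sqrt(2)*log(tan(sqrt(2)*c)^2 + 1)/4 - 4*exp(-3*c)/3


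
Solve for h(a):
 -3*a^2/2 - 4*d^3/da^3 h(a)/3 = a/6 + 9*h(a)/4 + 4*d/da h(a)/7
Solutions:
 h(a) = C1*exp(-14^(1/3)*a*(-(1323 + sqrt(1757497))^(1/3) + 8*14^(1/3)/(1323 + sqrt(1757497))^(1/3))/56)*sin(14^(1/3)*sqrt(3)*a*(8*14^(1/3)/(1323 + sqrt(1757497))^(1/3) + (1323 + sqrt(1757497))^(1/3))/56) + C2*exp(-14^(1/3)*a*(-(1323 + sqrt(1757497))^(1/3) + 8*14^(1/3)/(1323 + sqrt(1757497))^(1/3))/56)*cos(14^(1/3)*sqrt(3)*a*(8*14^(1/3)/(1323 + sqrt(1757497))^(1/3) + (1323 + sqrt(1757497))^(1/3))/56) + C3*exp(14^(1/3)*a*(-(1323 + sqrt(1757497))^(1/3) + 8*14^(1/3)/(1323 + sqrt(1757497))^(1/3))/28) - 2*a^2/3 + 50*a/189 - 800/11907


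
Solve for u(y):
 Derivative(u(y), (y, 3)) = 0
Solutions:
 u(y) = C1 + C2*y + C3*y^2


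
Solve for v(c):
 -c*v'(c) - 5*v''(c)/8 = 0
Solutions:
 v(c) = C1 + C2*erf(2*sqrt(5)*c/5)


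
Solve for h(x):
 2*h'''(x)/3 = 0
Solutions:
 h(x) = C1 + C2*x + C3*x^2


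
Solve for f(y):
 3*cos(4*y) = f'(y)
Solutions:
 f(y) = C1 + 3*sin(4*y)/4


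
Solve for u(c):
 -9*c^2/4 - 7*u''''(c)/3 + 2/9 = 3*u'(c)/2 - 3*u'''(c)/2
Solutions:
 u(c) = C1 + C2*exp(c*(3*3^(1/3)/(14*sqrt(46) + 95)^(1/3) + 6 + 3^(2/3)*(14*sqrt(46) + 95)^(1/3))/28)*sin(3*3^(1/6)*c*(-(14*sqrt(46) + 95)^(1/3) + 3^(2/3)/(14*sqrt(46) + 95)^(1/3))/28) + C3*exp(c*(3*3^(1/3)/(14*sqrt(46) + 95)^(1/3) + 6 + 3^(2/3)*(14*sqrt(46) + 95)^(1/3))/28)*cos(3*3^(1/6)*c*(-(14*sqrt(46) + 95)^(1/3) + 3^(2/3)/(14*sqrt(46) + 95)^(1/3))/28) + C4*exp(c*(-3^(2/3)*(14*sqrt(46) + 95)^(1/3) - 3*3^(1/3)/(14*sqrt(46) + 95)^(1/3) + 3)/14) - c^3/2 - 77*c/27


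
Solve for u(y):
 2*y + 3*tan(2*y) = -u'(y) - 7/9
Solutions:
 u(y) = C1 - y^2 - 7*y/9 + 3*log(cos(2*y))/2


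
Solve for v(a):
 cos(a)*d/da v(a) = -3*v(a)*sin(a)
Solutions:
 v(a) = C1*cos(a)^3


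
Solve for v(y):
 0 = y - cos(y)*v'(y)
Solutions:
 v(y) = C1 + Integral(y/cos(y), y)


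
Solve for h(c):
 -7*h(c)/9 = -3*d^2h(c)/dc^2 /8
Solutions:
 h(c) = C1*exp(-2*sqrt(42)*c/9) + C2*exp(2*sqrt(42)*c/9)


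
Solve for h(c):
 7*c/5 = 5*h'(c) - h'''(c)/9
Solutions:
 h(c) = C1 + C2*exp(-3*sqrt(5)*c) + C3*exp(3*sqrt(5)*c) + 7*c^2/50


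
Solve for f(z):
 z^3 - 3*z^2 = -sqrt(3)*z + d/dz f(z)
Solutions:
 f(z) = C1 + z^4/4 - z^3 + sqrt(3)*z^2/2


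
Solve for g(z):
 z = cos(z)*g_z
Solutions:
 g(z) = C1 + Integral(z/cos(z), z)


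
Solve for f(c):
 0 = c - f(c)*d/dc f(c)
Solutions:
 f(c) = -sqrt(C1 + c^2)
 f(c) = sqrt(C1 + c^2)


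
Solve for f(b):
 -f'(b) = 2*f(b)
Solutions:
 f(b) = C1*exp(-2*b)


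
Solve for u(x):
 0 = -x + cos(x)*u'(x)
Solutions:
 u(x) = C1 + Integral(x/cos(x), x)


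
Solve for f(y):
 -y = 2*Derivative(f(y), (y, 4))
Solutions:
 f(y) = C1 + C2*y + C3*y^2 + C4*y^3 - y^5/240


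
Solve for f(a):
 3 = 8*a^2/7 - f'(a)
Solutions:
 f(a) = C1 + 8*a^3/21 - 3*a


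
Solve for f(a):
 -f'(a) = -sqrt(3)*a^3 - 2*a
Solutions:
 f(a) = C1 + sqrt(3)*a^4/4 + a^2


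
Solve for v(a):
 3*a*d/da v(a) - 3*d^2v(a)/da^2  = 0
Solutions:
 v(a) = C1 + C2*erfi(sqrt(2)*a/2)


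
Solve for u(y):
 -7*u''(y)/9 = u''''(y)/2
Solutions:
 u(y) = C1 + C2*y + C3*sin(sqrt(14)*y/3) + C4*cos(sqrt(14)*y/3)


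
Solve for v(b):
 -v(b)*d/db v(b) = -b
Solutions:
 v(b) = -sqrt(C1 + b^2)
 v(b) = sqrt(C1 + b^2)


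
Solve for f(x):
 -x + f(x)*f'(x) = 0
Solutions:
 f(x) = -sqrt(C1 + x^2)
 f(x) = sqrt(C1 + x^2)


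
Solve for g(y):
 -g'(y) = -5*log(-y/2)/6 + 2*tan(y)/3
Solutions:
 g(y) = C1 + 5*y*log(-y)/6 - 5*y/6 - 5*y*log(2)/6 + 2*log(cos(y))/3


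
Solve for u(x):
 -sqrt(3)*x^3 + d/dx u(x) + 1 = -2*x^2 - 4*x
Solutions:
 u(x) = C1 + sqrt(3)*x^4/4 - 2*x^3/3 - 2*x^2 - x


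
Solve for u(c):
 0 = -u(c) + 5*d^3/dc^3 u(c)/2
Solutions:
 u(c) = C3*exp(2^(1/3)*5^(2/3)*c/5) + (C1*sin(2^(1/3)*sqrt(3)*5^(2/3)*c/10) + C2*cos(2^(1/3)*sqrt(3)*5^(2/3)*c/10))*exp(-2^(1/3)*5^(2/3)*c/10)


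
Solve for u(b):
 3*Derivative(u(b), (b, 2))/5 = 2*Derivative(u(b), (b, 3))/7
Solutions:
 u(b) = C1 + C2*b + C3*exp(21*b/10)


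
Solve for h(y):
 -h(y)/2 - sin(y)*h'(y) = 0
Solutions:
 h(y) = C1*(cos(y) + 1)^(1/4)/(cos(y) - 1)^(1/4)


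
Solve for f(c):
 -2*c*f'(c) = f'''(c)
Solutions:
 f(c) = C1 + Integral(C2*airyai(-2^(1/3)*c) + C3*airybi(-2^(1/3)*c), c)


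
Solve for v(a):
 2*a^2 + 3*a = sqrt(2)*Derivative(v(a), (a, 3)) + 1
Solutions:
 v(a) = C1 + C2*a + C3*a^2 + sqrt(2)*a^5/60 + sqrt(2)*a^4/16 - sqrt(2)*a^3/12


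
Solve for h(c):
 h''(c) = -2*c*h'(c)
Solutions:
 h(c) = C1 + C2*erf(c)


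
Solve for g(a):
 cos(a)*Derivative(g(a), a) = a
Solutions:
 g(a) = C1 + Integral(a/cos(a), a)


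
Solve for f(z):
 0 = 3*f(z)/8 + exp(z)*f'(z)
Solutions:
 f(z) = C1*exp(3*exp(-z)/8)


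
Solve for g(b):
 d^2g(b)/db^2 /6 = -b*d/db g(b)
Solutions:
 g(b) = C1 + C2*erf(sqrt(3)*b)


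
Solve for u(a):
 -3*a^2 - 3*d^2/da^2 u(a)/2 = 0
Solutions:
 u(a) = C1 + C2*a - a^4/6


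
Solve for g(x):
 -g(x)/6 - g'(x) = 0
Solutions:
 g(x) = C1*exp(-x/6)


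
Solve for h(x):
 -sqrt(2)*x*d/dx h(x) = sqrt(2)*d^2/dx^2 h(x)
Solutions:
 h(x) = C1 + C2*erf(sqrt(2)*x/2)


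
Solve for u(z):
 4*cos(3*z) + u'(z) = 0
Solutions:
 u(z) = C1 - 4*sin(3*z)/3


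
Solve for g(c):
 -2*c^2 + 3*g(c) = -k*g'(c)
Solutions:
 g(c) = C1*exp(-3*c/k) + 2*c^2/3 - 4*c*k/9 + 4*k^2/27


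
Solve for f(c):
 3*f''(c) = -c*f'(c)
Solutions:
 f(c) = C1 + C2*erf(sqrt(6)*c/6)


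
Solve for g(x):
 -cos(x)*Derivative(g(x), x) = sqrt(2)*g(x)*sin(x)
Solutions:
 g(x) = C1*cos(x)^(sqrt(2))


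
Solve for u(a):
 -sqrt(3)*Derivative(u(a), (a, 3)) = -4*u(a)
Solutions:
 u(a) = C3*exp(2^(2/3)*3^(5/6)*a/3) + (C1*sin(2^(2/3)*3^(1/3)*a/2) + C2*cos(2^(2/3)*3^(1/3)*a/2))*exp(-2^(2/3)*3^(5/6)*a/6)


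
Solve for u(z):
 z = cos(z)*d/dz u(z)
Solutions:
 u(z) = C1 + Integral(z/cos(z), z)


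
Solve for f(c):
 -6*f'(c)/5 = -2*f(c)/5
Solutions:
 f(c) = C1*exp(c/3)


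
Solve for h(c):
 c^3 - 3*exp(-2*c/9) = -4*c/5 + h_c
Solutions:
 h(c) = C1 + c^4/4 + 2*c^2/5 + 27*exp(-2*c/9)/2


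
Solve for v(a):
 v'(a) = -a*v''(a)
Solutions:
 v(a) = C1 + C2*log(a)


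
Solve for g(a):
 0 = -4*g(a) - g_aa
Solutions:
 g(a) = C1*sin(2*a) + C2*cos(2*a)


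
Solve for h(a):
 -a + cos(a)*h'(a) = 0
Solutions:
 h(a) = C1 + Integral(a/cos(a), a)


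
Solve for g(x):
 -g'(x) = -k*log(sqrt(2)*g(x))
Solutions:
 Integral(1/(2*log(_y) + log(2)), (_y, g(x))) = C1 + k*x/2


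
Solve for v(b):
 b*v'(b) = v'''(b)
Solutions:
 v(b) = C1 + Integral(C2*airyai(b) + C3*airybi(b), b)


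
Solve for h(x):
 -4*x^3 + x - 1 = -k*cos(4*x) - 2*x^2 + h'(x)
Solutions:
 h(x) = C1 + k*sin(4*x)/4 - x^4 + 2*x^3/3 + x^2/2 - x


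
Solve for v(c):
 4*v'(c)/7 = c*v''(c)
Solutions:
 v(c) = C1 + C2*c^(11/7)


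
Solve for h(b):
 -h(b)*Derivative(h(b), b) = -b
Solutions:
 h(b) = -sqrt(C1 + b^2)
 h(b) = sqrt(C1 + b^2)


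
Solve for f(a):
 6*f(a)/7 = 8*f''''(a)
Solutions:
 f(a) = C1*exp(-sqrt(2)*3^(1/4)*7^(3/4)*a/14) + C2*exp(sqrt(2)*3^(1/4)*7^(3/4)*a/14) + C3*sin(sqrt(2)*3^(1/4)*7^(3/4)*a/14) + C4*cos(sqrt(2)*3^(1/4)*7^(3/4)*a/14)


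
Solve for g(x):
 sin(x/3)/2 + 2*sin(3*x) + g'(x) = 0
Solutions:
 g(x) = C1 + 3*cos(x/3)/2 + 2*cos(3*x)/3


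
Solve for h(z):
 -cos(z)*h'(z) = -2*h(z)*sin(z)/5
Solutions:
 h(z) = C1/cos(z)^(2/5)


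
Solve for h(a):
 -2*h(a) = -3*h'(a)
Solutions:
 h(a) = C1*exp(2*a/3)


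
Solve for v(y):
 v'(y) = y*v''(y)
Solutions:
 v(y) = C1 + C2*y^2


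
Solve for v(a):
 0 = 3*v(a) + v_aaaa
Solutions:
 v(a) = (C1*sin(sqrt(2)*3^(1/4)*a/2) + C2*cos(sqrt(2)*3^(1/4)*a/2))*exp(-sqrt(2)*3^(1/4)*a/2) + (C3*sin(sqrt(2)*3^(1/4)*a/2) + C4*cos(sqrt(2)*3^(1/4)*a/2))*exp(sqrt(2)*3^(1/4)*a/2)


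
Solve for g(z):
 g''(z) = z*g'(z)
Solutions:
 g(z) = C1 + C2*erfi(sqrt(2)*z/2)


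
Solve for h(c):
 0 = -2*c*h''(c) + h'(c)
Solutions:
 h(c) = C1 + C2*c^(3/2)


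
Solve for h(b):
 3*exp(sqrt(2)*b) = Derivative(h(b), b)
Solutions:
 h(b) = C1 + 3*sqrt(2)*exp(sqrt(2)*b)/2


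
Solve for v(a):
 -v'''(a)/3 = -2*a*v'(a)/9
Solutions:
 v(a) = C1 + Integral(C2*airyai(2^(1/3)*3^(2/3)*a/3) + C3*airybi(2^(1/3)*3^(2/3)*a/3), a)


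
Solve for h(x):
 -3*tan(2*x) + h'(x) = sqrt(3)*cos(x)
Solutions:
 h(x) = C1 - 3*log(cos(2*x))/2 + sqrt(3)*sin(x)


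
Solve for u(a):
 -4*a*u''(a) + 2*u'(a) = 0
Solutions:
 u(a) = C1 + C2*a^(3/2)


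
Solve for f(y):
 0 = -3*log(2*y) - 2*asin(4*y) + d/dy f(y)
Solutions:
 f(y) = C1 + 3*y*log(y) + 2*y*asin(4*y) - 3*y + 3*y*log(2) + sqrt(1 - 16*y^2)/2


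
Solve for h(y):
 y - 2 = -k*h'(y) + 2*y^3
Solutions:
 h(y) = C1 + y^4/(2*k) - y^2/(2*k) + 2*y/k


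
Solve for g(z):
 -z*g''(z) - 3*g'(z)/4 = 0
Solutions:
 g(z) = C1 + C2*z^(1/4)


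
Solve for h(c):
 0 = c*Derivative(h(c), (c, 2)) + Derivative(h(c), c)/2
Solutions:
 h(c) = C1 + C2*sqrt(c)


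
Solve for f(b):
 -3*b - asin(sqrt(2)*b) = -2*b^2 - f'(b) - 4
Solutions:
 f(b) = C1 - 2*b^3/3 + 3*b^2/2 + b*asin(sqrt(2)*b) - 4*b + sqrt(2)*sqrt(1 - 2*b^2)/2


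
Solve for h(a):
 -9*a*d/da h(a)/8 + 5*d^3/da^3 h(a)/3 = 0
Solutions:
 h(a) = C1 + Integral(C2*airyai(3*5^(2/3)*a/10) + C3*airybi(3*5^(2/3)*a/10), a)


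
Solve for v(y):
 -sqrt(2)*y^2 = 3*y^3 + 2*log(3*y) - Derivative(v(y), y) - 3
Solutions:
 v(y) = C1 + 3*y^4/4 + sqrt(2)*y^3/3 + 2*y*log(y) - 5*y + y*log(9)


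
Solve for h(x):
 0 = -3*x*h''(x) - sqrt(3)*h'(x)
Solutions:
 h(x) = C1 + C2*x^(1 - sqrt(3)/3)


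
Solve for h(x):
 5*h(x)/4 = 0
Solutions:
 h(x) = 0


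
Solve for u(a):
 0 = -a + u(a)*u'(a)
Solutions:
 u(a) = -sqrt(C1 + a^2)
 u(a) = sqrt(C1 + a^2)


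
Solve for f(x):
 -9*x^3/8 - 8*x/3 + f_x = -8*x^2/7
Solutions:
 f(x) = C1 + 9*x^4/32 - 8*x^3/21 + 4*x^2/3


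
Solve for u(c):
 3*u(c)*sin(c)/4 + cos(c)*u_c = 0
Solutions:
 u(c) = C1*cos(c)^(3/4)


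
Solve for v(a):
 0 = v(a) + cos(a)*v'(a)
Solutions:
 v(a) = C1*sqrt(sin(a) - 1)/sqrt(sin(a) + 1)


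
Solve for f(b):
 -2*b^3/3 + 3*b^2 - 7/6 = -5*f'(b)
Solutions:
 f(b) = C1 + b^4/30 - b^3/5 + 7*b/30


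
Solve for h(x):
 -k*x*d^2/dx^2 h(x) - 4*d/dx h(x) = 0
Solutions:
 h(x) = C1 + x^(((re(k) - 4)*re(k) + im(k)^2)/(re(k)^2 + im(k)^2))*(C2*sin(4*log(x)*Abs(im(k))/(re(k)^2 + im(k)^2)) + C3*cos(4*log(x)*im(k)/(re(k)^2 + im(k)^2)))


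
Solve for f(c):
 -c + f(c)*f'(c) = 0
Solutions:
 f(c) = -sqrt(C1 + c^2)
 f(c) = sqrt(C1 + c^2)


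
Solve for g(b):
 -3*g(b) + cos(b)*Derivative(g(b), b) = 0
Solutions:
 g(b) = C1*(sin(b) + 1)^(3/2)/(sin(b) - 1)^(3/2)


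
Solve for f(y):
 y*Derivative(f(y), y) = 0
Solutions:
 f(y) = C1


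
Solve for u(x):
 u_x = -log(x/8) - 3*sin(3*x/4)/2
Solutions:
 u(x) = C1 - x*log(x) + x + 3*x*log(2) + 2*cos(3*x/4)


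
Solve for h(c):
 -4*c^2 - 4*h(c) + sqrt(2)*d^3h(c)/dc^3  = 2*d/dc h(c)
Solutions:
 h(c) = C1*exp(-c*(2^(1/3)/(sqrt(1 - sqrt(2)/27) + 1)^(1/3) + 3*2^(1/6)*(sqrt(1 - sqrt(2)/27) + 1)^(1/3))/6)*sin(c*(-sqrt(6)/(sqrt(2 - 2*sqrt(2)/27) + sqrt(2))^(1/3) + 3*sqrt(3)*(sqrt(2 - 2*sqrt(2)/27) + sqrt(2))^(1/3))/6) + C2*exp(-c*(2^(1/3)/(sqrt(1 - sqrt(2)/27) + 1)^(1/3) + 3*2^(1/6)*(sqrt(1 - sqrt(2)/27) + 1)^(1/3))/6)*cos(c*(-sqrt(6)/(sqrt(2 - 2*sqrt(2)/27) + sqrt(2))^(1/3) + 3*sqrt(3)*(sqrt(2 - 2*sqrt(2)/27) + sqrt(2))^(1/3))/6) + C3*exp(c*(2^(1/3)/(3*(sqrt(1 - sqrt(2)/27) + 1)^(1/3)) + 2^(1/6)*(sqrt(1 - sqrt(2)/27) + 1)^(1/3))) - c^2 + c - 1/2


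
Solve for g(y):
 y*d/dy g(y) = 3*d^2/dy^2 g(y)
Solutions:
 g(y) = C1 + C2*erfi(sqrt(6)*y/6)


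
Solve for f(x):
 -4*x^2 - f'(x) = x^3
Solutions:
 f(x) = C1 - x^4/4 - 4*x^3/3


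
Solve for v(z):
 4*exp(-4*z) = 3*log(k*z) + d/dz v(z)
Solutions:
 v(z) = C1 - 3*z*log(k*z) + 3*z - exp(-4*z)


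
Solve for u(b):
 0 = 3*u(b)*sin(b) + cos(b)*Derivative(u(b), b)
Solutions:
 u(b) = C1*cos(b)^3


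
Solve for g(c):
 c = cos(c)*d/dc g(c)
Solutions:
 g(c) = C1 + Integral(c/cos(c), c)


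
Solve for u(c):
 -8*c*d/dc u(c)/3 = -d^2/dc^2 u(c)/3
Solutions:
 u(c) = C1 + C2*erfi(2*c)


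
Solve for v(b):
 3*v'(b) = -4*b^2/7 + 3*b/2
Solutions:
 v(b) = C1 - 4*b^3/63 + b^2/4


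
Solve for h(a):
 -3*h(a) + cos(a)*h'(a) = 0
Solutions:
 h(a) = C1*(sin(a) + 1)^(3/2)/(sin(a) - 1)^(3/2)


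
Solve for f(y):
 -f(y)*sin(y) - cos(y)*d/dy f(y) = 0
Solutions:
 f(y) = C1*cos(y)


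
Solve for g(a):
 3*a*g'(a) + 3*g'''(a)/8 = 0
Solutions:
 g(a) = C1 + Integral(C2*airyai(-2*a) + C3*airybi(-2*a), a)


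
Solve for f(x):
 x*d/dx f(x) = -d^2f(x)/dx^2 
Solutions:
 f(x) = C1 + C2*erf(sqrt(2)*x/2)


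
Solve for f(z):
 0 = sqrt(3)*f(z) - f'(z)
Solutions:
 f(z) = C1*exp(sqrt(3)*z)


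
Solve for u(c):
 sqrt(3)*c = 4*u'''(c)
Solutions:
 u(c) = C1 + C2*c + C3*c^2 + sqrt(3)*c^4/96


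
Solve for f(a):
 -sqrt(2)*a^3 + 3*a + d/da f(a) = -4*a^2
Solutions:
 f(a) = C1 + sqrt(2)*a^4/4 - 4*a^3/3 - 3*a^2/2


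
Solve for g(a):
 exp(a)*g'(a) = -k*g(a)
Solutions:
 g(a) = C1*exp(k*exp(-a))


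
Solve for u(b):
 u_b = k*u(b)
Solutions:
 u(b) = C1*exp(b*k)


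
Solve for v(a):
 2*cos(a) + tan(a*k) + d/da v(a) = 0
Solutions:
 v(a) = C1 - Piecewise((-log(cos(a*k))/k, Ne(k, 0)), (0, True)) - 2*sin(a)


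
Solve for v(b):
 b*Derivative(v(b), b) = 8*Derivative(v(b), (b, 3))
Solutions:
 v(b) = C1 + Integral(C2*airyai(b/2) + C3*airybi(b/2), b)


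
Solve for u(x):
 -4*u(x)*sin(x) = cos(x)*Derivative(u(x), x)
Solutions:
 u(x) = C1*cos(x)^4


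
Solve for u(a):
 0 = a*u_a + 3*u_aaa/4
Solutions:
 u(a) = C1 + Integral(C2*airyai(-6^(2/3)*a/3) + C3*airybi(-6^(2/3)*a/3), a)


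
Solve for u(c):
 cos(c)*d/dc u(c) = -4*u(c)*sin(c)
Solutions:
 u(c) = C1*cos(c)^4


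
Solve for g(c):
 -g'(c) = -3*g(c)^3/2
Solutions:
 g(c) = -sqrt(-1/(C1 + 3*c))
 g(c) = sqrt(-1/(C1 + 3*c))


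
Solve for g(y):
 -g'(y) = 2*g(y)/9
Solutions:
 g(y) = C1*exp(-2*y/9)


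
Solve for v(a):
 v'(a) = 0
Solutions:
 v(a) = C1


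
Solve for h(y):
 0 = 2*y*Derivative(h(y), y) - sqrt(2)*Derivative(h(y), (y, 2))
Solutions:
 h(y) = C1 + C2*erfi(2^(3/4)*y/2)


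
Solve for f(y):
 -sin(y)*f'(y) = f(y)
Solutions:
 f(y) = C1*sqrt(cos(y) + 1)/sqrt(cos(y) - 1)


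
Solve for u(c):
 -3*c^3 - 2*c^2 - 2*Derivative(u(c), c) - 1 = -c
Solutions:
 u(c) = C1 - 3*c^4/8 - c^3/3 + c^2/4 - c/2


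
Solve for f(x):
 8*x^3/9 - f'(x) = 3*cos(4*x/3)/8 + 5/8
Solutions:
 f(x) = C1 + 2*x^4/9 - 5*x/8 - 9*sin(4*x/3)/32


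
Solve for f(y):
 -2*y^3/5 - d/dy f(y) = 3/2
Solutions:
 f(y) = C1 - y^4/10 - 3*y/2


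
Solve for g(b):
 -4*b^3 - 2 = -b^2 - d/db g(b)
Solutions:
 g(b) = C1 + b^4 - b^3/3 + 2*b


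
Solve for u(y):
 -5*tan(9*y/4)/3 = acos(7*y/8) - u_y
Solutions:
 u(y) = C1 + y*acos(7*y/8) - sqrt(64 - 49*y^2)/7 - 20*log(cos(9*y/4))/27


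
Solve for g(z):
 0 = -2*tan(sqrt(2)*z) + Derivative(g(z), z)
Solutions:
 g(z) = C1 - sqrt(2)*log(cos(sqrt(2)*z))


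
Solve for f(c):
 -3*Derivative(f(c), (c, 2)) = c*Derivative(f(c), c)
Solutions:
 f(c) = C1 + C2*erf(sqrt(6)*c/6)


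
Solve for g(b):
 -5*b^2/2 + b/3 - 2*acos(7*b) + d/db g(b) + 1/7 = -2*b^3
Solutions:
 g(b) = C1 - b^4/2 + 5*b^3/6 - b^2/6 + 2*b*acos(7*b) - b/7 - 2*sqrt(1 - 49*b^2)/7


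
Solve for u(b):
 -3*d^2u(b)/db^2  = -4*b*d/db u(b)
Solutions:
 u(b) = C1 + C2*erfi(sqrt(6)*b/3)


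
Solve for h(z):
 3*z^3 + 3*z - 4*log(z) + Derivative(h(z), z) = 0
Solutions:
 h(z) = C1 - 3*z^4/4 - 3*z^2/2 + 4*z*log(z) - 4*z


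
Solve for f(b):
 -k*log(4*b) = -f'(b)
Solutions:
 f(b) = C1 + b*k*log(b) - b*k + b*k*log(4)


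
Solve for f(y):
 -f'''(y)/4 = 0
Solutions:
 f(y) = C1 + C2*y + C3*y^2


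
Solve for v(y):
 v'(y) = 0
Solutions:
 v(y) = C1


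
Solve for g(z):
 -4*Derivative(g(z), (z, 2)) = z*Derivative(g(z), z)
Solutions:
 g(z) = C1 + C2*erf(sqrt(2)*z/4)


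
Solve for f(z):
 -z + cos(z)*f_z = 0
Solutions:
 f(z) = C1 + Integral(z/cos(z), z)


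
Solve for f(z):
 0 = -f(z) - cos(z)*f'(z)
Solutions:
 f(z) = C1*sqrt(sin(z) - 1)/sqrt(sin(z) + 1)


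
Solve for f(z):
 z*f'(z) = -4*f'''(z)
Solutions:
 f(z) = C1 + Integral(C2*airyai(-2^(1/3)*z/2) + C3*airybi(-2^(1/3)*z/2), z)


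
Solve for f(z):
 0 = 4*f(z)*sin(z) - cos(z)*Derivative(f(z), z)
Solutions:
 f(z) = C1/cos(z)^4


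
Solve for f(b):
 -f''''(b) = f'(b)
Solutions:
 f(b) = C1 + C4*exp(-b) + (C2*sin(sqrt(3)*b/2) + C3*cos(sqrt(3)*b/2))*exp(b/2)


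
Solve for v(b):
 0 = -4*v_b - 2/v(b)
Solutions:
 v(b) = -sqrt(C1 - b)
 v(b) = sqrt(C1 - b)


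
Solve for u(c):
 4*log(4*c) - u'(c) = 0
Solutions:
 u(c) = C1 + 4*c*log(c) - 4*c + c*log(256)


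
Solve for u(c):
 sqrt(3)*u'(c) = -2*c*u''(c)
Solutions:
 u(c) = C1 + C2*c^(1 - sqrt(3)/2)


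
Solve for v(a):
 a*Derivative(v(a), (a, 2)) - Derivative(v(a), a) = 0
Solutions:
 v(a) = C1 + C2*a^2


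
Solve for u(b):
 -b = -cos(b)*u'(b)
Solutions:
 u(b) = C1 + Integral(b/cos(b), b)


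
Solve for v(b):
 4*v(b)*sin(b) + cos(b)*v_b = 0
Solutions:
 v(b) = C1*cos(b)^4


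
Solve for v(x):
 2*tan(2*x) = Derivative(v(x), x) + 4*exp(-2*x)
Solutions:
 v(x) = C1 + log(tan(2*x)^2 + 1)/2 + 2*exp(-2*x)


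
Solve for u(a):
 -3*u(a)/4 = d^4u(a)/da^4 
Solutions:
 u(a) = (C1*sin(3^(1/4)*a/2) + C2*cos(3^(1/4)*a/2))*exp(-3^(1/4)*a/2) + (C3*sin(3^(1/4)*a/2) + C4*cos(3^(1/4)*a/2))*exp(3^(1/4)*a/2)


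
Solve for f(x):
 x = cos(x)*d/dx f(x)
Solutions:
 f(x) = C1 + Integral(x/cos(x), x)


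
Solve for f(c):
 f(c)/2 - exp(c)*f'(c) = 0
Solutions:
 f(c) = C1*exp(-exp(-c)/2)


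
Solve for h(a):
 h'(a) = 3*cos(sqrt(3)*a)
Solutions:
 h(a) = C1 + sqrt(3)*sin(sqrt(3)*a)


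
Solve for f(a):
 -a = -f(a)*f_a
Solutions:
 f(a) = -sqrt(C1 + a^2)
 f(a) = sqrt(C1 + a^2)


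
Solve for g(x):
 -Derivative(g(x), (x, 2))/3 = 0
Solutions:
 g(x) = C1 + C2*x


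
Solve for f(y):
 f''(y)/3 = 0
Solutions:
 f(y) = C1 + C2*y


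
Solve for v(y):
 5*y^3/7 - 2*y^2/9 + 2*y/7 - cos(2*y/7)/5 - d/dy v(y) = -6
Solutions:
 v(y) = C1 + 5*y^4/28 - 2*y^3/27 + y^2/7 + 6*y - 7*sin(2*y/7)/10


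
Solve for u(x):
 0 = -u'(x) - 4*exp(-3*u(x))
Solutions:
 u(x) = log(C1 - 12*x)/3
 u(x) = log((-3^(1/3) - 3^(5/6)*I)*(C1 - 4*x)^(1/3)/2)
 u(x) = log((-3^(1/3) + 3^(5/6)*I)*(C1 - 4*x)^(1/3)/2)
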